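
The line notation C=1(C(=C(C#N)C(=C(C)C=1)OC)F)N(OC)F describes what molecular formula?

C10H10F2N2O2

Heavy atoms from the SMILES: 10 C, 2 F, 2 N, 2 O.
Implicit hydrogens by atom environment:
  5 × C (aromatic): no H
  3 × C: 3 H each → 9
  2 × F: no H
  2 × N: no H
  2 × O: no H
  1 × C (aromatic): 1 H
  1 × C: no H
  Total hydrogens = 10.
Molecular formula: C10H10F2N2O2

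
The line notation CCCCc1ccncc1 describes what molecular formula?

C9H13N

Heavy atoms from the SMILES: 9 C, 1 N.
Implicit hydrogens by atom environment:
  4 × C (aromatic): 1 H each → 4
  3 × C: 2 H each → 6
  1 × C: 3 H
  1 × C (aromatic): no H
  1 × N (aromatic): no H
  Total hydrogens = 13.
Molecular formula: C9H13N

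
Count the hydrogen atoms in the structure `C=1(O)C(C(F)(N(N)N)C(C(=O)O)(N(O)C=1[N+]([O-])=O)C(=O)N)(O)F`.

10

Hydrogens are implicit in SMILES; fill each atom to its normal valence:
  7 × C: no H
  4 × O: 1 H each → 4
  3 × N: 2 H each → 6
  3 × O: no H
  2 × F: no H
  2 × N: no H
  1 × N (charge +1): no H
  1 × O (charge -1): no H
  Total hydrogens = 10.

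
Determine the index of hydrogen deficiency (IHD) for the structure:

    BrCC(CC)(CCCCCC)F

0

Molecular formula from the SMILES: C10H20BrF.
DoU = (2C + 2 + N − H − X)/2 = (2·10 + 2 + 0 − 20 − 2)/2 = 0/2 = 0.
(Structurally: 0 ring(s) + 0 π bond(s) = 0.)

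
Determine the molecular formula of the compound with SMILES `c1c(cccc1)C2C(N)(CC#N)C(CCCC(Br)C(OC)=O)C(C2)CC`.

Heavy atoms from the SMILES: 1 Br, 21 C, 2 N, 2 O.
Implicit hydrogens by atom environment:
  6 × C: 2 H each → 12
  5 × C (aromatic): 1 H each → 5
  4 × C: 1 H each → 4
  3 × C: no H
  2 × C: 3 H each → 6
  2 × O: no H
  1 × Br: no H
  1 × C (aromatic): no H
  1 × N: 2 H
  1 × N: no H
  Total hydrogens = 29.
Molecular formula: C21H29BrN2O2

C21H29BrN2O2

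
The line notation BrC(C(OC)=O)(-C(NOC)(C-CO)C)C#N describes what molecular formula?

Heavy atoms from the SMILES: 1 Br, 9 C, 2 N, 4 O.
Implicit hydrogens by atom environment:
  4 × C: no H
  3 × C: 3 H each → 9
  3 × O: no H
  2 × C: 2 H each → 4
  1 × Br: no H
  1 × N: 1 H
  1 × N: no H
  1 × O: 1 H
  Total hydrogens = 15.
Molecular formula: C9H15BrN2O4

C9H15BrN2O4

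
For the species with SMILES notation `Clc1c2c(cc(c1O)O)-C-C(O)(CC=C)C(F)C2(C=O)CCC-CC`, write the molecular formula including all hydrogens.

Heavy atoms from the SMILES: 19 C, 1 Cl, 1 F, 4 O.
Implicit hydrogens by atom environment:
  7 × C: 2 H each → 14
  5 × C (aromatic): no H
  3 × C: 1 H each → 3
  3 × O: 1 H each → 3
  2 × C: no H
  1 × C: 3 H
  1 × C (aromatic): 1 H
  1 × Cl: no H
  1 × F: no H
  1 × O: no H
  Total hydrogens = 24.
Molecular formula: C19H24ClFO4

C19H24ClFO4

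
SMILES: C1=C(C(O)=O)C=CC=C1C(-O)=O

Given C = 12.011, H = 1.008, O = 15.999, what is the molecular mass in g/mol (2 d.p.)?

Molecular formula: C8H6O4.
M = 8×12.011 + 6×1.008 + 4×15.999 = 166.13 g/mol.

166.13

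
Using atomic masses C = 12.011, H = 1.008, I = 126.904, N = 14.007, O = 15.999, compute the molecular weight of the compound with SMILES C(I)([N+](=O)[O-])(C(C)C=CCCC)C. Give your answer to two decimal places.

Molecular formula: C9H16INO2.
M = 9×12.011 + 16×1.008 + 1×126.904 + 1×14.007 + 2×15.999 = 297.14 g/mol.

297.14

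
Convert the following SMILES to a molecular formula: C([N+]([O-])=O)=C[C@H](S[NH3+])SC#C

C5H7N2O2S2+

Heavy atoms from the SMILES: 5 C, 2 N, 2 O, 2 S.
Implicit hydrogens by atom environment:
  4 × C: 1 H each → 4
  2 × S: no H
  1 × C: no H
  1 × N (charge +1): 3 H
  1 × N (charge +1): no H
  1 × O: no H
  1 × O (charge -1): no H
  Total hydrogens = 7.
Net charge +1.
Molecular formula: C5H7N2O2S2+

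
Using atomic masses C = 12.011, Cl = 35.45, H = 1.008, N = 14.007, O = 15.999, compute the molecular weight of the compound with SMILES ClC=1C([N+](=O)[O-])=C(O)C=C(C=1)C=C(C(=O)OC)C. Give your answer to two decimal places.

271.65

Molecular formula: C11H10ClNO5.
M = 11×12.011 + 1×35.45 + 10×1.008 + 1×14.007 + 5×15.999 = 271.65 g/mol.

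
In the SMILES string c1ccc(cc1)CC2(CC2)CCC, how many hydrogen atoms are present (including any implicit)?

18

Hydrogens are implicit in SMILES; fill each atom to its normal valence:
  5 × C: 2 H each → 10
  5 × C (aromatic): 1 H each → 5
  1 × C: 3 H
  1 × C: no H
  1 × C (aromatic): no H
  Total hydrogens = 18.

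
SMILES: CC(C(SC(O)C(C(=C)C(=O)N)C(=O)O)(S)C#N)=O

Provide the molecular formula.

Heavy atoms from the SMILES: 10 C, 2 N, 5 O, 2 S.
Implicit hydrogens by atom environment:
  6 × C: no H
  3 × O: no H
  2 × C: 1 H each → 2
  2 × O: 1 H each → 2
  1 × C: 3 H
  1 × C: 2 H
  1 × N: 2 H
  1 × N: no H
  1 × S: 1 H
  1 × S: no H
  Total hydrogens = 12.
Molecular formula: C10H12N2O5S2

C10H12N2O5S2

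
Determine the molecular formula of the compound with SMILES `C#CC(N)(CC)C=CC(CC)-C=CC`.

C13H21N

Heavy atoms from the SMILES: 13 C, 1 N.
Implicit hydrogens by atom environment:
  6 × C: 1 H each → 6
  3 × C: 3 H each → 9
  2 × C: 2 H each → 4
  2 × C: no H
  1 × N: 2 H
  Total hydrogens = 21.
Molecular formula: C13H21N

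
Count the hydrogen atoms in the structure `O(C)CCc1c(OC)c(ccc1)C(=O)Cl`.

13

Hydrogens are implicit in SMILES; fill each atom to its normal valence:
  3 × C (aromatic): 1 H each → 3
  3 × C (aromatic): no H
  3 × O: no H
  2 × C: 3 H each → 6
  2 × C: 2 H each → 4
  1 × C: no H
  1 × Cl: no H
  Total hydrogens = 13.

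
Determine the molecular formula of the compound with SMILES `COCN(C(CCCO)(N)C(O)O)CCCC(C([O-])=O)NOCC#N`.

Heavy atoms from the SMILES: 14 C, 4 N, 7 O.
Implicit hydrogens by atom environment:
  8 × C: 2 H each → 16
  3 × C: no H
  3 × O: 1 H each → 3
  3 × O: no H
  2 × C: 1 H each → 2
  2 × N: no H
  1 × C: 3 H
  1 × N: 2 H
  1 × N: 1 H
  1 × O (charge -1): no H
  Total hydrogens = 27.
Net charge -1.
Molecular formula: C14H27N4O7-

C14H27N4O7-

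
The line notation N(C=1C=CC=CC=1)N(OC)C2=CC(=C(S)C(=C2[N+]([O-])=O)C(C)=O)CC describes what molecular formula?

C17H19N3O4S

Heavy atoms from the SMILES: 17 C, 3 N, 4 O, 1 S.
Implicit hydrogens by atom environment:
  6 × C (aromatic): 1 H each → 6
  6 × C (aromatic): no H
  3 × C: 3 H each → 9
  3 × O: no H
  1 × C: 2 H
  1 × C: no H
  1 × N: 1 H
  1 × N: no H
  1 × N (charge +1): no H
  1 × O (charge -1): no H
  1 × S: 1 H
  Total hydrogens = 19.
Molecular formula: C17H19N3O4S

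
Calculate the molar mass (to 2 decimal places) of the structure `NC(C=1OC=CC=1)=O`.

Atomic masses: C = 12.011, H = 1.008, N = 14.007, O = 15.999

Molecular formula: C5H5NO2.
M = 5×12.011 + 5×1.008 + 1×14.007 + 2×15.999 = 111.10 g/mol.

111.10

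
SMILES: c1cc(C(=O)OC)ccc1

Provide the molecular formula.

C8H8O2

Heavy atoms from the SMILES: 8 C, 2 O.
Implicit hydrogens by atom environment:
  5 × C (aromatic): 1 H each → 5
  2 × O: no H
  1 × C: 3 H
  1 × C (aromatic): no H
  1 × C: no H
  Total hydrogens = 8.
Molecular formula: C8H8O2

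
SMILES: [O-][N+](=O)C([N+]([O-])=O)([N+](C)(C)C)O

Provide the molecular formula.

Heavy atoms from the SMILES: 4 C, 3 N, 5 O.
Implicit hydrogens by atom environment:
  3 × C: 3 H each → 9
  3 × N (charge +1): no H
  2 × O: no H
  2 × O (charge -1): no H
  1 × C: no H
  1 × O: 1 H
  Total hydrogens = 10.
Net charge +1.
Molecular formula: C4H10N3O5+

C4H10N3O5+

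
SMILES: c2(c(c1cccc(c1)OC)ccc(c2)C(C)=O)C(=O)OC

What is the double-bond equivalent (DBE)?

10

Molecular formula from the SMILES: C17H16O4.
DoU = (2C + 2 + N − H − X)/2 = (2·17 + 2 + 0 − 16 − 0)/2 = 20/2 = 10.
(Structurally: 2 ring(s) + 8 π bond(s) = 10.)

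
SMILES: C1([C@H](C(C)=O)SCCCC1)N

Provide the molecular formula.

C8H15NOS

Heavy atoms from the SMILES: 8 C, 1 N, 1 O, 1 S.
Implicit hydrogens by atom environment:
  4 × C: 2 H each → 8
  2 × C: 1 H each → 2
  1 × C: 3 H
  1 × C: no H
  1 × N: 2 H
  1 × O: no H
  1 × S: no H
  Total hydrogens = 15.
Molecular formula: C8H15NOS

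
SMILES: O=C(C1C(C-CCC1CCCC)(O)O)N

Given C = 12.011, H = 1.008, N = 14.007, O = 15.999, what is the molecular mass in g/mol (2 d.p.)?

Molecular formula: C11H21NO3.
M = 11×12.011 + 21×1.008 + 1×14.007 + 3×15.999 = 215.29 g/mol.

215.29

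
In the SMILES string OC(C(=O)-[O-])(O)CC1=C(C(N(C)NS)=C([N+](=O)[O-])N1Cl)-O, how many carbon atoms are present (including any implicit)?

8

The symbol for carbon appears 8 times in the SMILES. (Cl is a single chlorine, not C + l.)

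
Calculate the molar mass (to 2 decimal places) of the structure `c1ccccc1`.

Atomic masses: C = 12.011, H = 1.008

78.11

Molecular formula: C6H6.
M = 6×12.011 + 6×1.008 = 78.11 g/mol.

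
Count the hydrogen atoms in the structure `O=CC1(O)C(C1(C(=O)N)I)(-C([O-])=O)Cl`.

Hydrogens are implicit in SMILES; fill each atom to its normal valence:
  5 × C: no H
  3 × O: no H
  1 × C: 1 H
  1 × Cl: no H
  1 × I: no H
  1 × N: 2 H
  1 × O: 1 H
  1 × O (charge -1): no H
  Total hydrogens = 4.

4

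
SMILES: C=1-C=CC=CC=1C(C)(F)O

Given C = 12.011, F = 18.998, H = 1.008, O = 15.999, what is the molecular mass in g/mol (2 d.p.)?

140.16

Molecular formula: C8H9FO.
M = 8×12.011 + 1×18.998 + 9×1.008 + 1×15.999 = 140.16 g/mol.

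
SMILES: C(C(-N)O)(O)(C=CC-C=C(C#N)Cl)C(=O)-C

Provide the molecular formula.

Heavy atoms from the SMILES: 10 C, 1 Cl, 2 N, 3 O.
Implicit hydrogens by atom environment:
  4 × C: 1 H each → 4
  4 × C: no H
  2 × O: 1 H each → 2
  1 × C: 3 H
  1 × C: 2 H
  1 × Cl: no H
  1 × N: 2 H
  1 × N: no H
  1 × O: no H
  Total hydrogens = 13.
Molecular formula: C10H13ClN2O3

C10H13ClN2O3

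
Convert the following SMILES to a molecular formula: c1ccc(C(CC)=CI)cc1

C10H11I

Heavy atoms from the SMILES: 10 C, 1 I.
Implicit hydrogens by atom environment:
  5 × C (aromatic): 1 H each → 5
  1 × C: 3 H
  1 × C: 2 H
  1 × C: 1 H
  1 × C: no H
  1 × C (aromatic): no H
  1 × I: no H
  Total hydrogens = 11.
Molecular formula: C10H11I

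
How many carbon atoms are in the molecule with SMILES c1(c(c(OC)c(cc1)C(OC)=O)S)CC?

11

The symbol for carbon appears 11 times in the SMILES. Lowercase c denotes aromatic carbon and counts toward C.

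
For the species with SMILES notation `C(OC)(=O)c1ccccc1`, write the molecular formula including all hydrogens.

C8H8O2

Heavy atoms from the SMILES: 8 C, 2 O.
Implicit hydrogens by atom environment:
  5 × C (aromatic): 1 H each → 5
  2 × O: no H
  1 × C: 3 H
  1 × C (aromatic): no H
  1 × C: no H
  Total hydrogens = 8.
Molecular formula: C8H8O2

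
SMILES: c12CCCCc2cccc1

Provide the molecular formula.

C10H12

Heavy atoms from the SMILES: 10 C.
Implicit hydrogens by atom environment:
  4 × C: 2 H each → 8
  4 × C (aromatic): 1 H each → 4
  2 × C (aromatic): no H
  Total hydrogens = 12.
Molecular formula: C10H12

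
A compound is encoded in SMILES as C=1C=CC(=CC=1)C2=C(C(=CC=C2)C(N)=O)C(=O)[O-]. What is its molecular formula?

Heavy atoms from the SMILES: 14 C, 1 N, 3 O.
Implicit hydrogens by atom environment:
  8 × C (aromatic): 1 H each → 8
  4 × C (aromatic): no H
  2 × C: no H
  2 × O: no H
  1 × N: 2 H
  1 × O (charge -1): no H
  Total hydrogens = 10.
Net charge -1.
Molecular formula: C14H10NO3-

C14H10NO3-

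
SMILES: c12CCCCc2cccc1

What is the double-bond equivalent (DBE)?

Molecular formula from the SMILES: C10H12.
DoU = (2C + 2 + N − H − X)/2 = (2·10 + 2 + 0 − 12 − 0)/2 = 10/2 = 5.
(Structurally: 2 ring(s) + 3 π bond(s) = 5.)

5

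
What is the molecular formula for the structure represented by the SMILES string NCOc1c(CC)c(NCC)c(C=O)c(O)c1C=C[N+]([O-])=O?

C14H19N3O5

Heavy atoms from the SMILES: 14 C, 3 N, 5 O.
Implicit hydrogens by atom environment:
  6 × C (aromatic): no H
  3 × C: 2 H each → 6
  3 × C: 1 H each → 3
  3 × O: no H
  2 × C: 3 H each → 6
  1 × N: 2 H
  1 × N: 1 H
  1 × N (charge +1): no H
  1 × O: 1 H
  1 × O (charge -1): no H
  Total hydrogens = 19.
Molecular formula: C14H19N3O5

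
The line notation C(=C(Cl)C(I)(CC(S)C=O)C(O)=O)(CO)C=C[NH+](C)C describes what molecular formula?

Heavy atoms from the SMILES: 12 C, 1 Cl, 1 I, 1 N, 4 O, 1 S.
Implicit hydrogens by atom environment:
  4 × C: 1 H each → 4
  4 × C: no H
  2 × C: 3 H each → 6
  2 × C: 2 H each → 4
  2 × O: 1 H each → 2
  2 × O: no H
  1 × Cl: no H
  1 × I: no H
  1 × N (charge +1): 1 H
  1 × S: 1 H
  Total hydrogens = 18.
Net charge +1.
Molecular formula: C12H18ClINO4S+

C12H18ClINO4S+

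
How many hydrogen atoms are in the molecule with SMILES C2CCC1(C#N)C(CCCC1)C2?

17

Hydrogens are implicit in SMILES; fill each atom to its normal valence:
  8 × C: 2 H each → 16
  2 × C: no H
  1 × C: 1 H
  1 × N: no H
  Total hydrogens = 17.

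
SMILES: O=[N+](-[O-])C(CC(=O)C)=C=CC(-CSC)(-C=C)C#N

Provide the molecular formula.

C12H14N2O3S

Heavy atoms from the SMILES: 12 C, 2 N, 3 O, 1 S.
Implicit hydrogens by atom environment:
  5 × C: no H
  3 × C: 2 H each → 6
  2 × C: 3 H each → 6
  2 × C: 1 H each → 2
  2 × O: no H
  1 × N: no H
  1 × N (charge +1): no H
  1 × O (charge -1): no H
  1 × S: no H
  Total hydrogens = 14.
Molecular formula: C12H14N2O3S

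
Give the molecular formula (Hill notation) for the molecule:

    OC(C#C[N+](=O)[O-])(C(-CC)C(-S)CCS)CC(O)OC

Heavy atoms from the SMILES: 12 C, 1 N, 5 O, 2 S.
Implicit hydrogens by atom environment:
  4 × C: 2 H each → 8
  3 × C: 1 H each → 3
  3 × C: no H
  2 × C: 3 H each → 6
  2 × O: 1 H each → 2
  2 × O: no H
  2 × S: 1 H each → 2
  1 × N (charge +1): no H
  1 × O (charge -1): no H
  Total hydrogens = 21.
Molecular formula: C12H21NO5S2

C12H21NO5S2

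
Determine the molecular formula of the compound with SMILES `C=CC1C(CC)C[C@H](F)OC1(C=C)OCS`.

Heavy atoms from the SMILES: 12 C, 1 F, 2 O, 1 S.
Implicit hydrogens by atom environment:
  5 × C: 2 H each → 10
  5 × C: 1 H each → 5
  2 × O: no H
  1 × C: 3 H
  1 × C: no H
  1 × F: no H
  1 × S: 1 H
  Total hydrogens = 19.
Molecular formula: C12H19FO2S

C12H19FO2S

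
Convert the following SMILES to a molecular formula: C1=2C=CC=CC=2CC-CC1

C10H12

Heavy atoms from the SMILES: 10 C.
Implicit hydrogens by atom environment:
  4 × C: 2 H each → 8
  4 × C (aromatic): 1 H each → 4
  2 × C (aromatic): no H
  Total hydrogens = 12.
Molecular formula: C10H12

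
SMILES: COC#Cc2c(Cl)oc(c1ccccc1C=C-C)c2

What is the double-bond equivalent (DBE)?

Molecular formula from the SMILES: C16H13ClO2.
DoU = (2C + 2 + N − H − X)/2 = (2·16 + 2 + 0 − 13 − 1)/2 = 20/2 = 10.
(Structurally: 2 ring(s) + 8 π bond(s) = 10.)

10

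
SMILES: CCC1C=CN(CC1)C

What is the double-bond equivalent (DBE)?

Molecular formula from the SMILES: C8H15N.
DoU = (2C + 2 + N − H − X)/2 = (2·8 + 2 + 1 − 15 − 0)/2 = 4/2 = 2.
(Structurally: 1 ring(s) + 1 π bond(s) = 2.)

2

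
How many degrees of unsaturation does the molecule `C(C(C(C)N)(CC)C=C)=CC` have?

Molecular formula from the SMILES: C10H19N.
DoU = (2C + 2 + N − H − X)/2 = (2·10 + 2 + 1 − 19 − 0)/2 = 4/2 = 2.
(Structurally: 0 ring(s) + 2 π bond(s) = 2.)

2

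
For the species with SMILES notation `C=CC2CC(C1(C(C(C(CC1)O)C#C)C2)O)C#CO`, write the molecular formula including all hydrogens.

Heavy atoms from the SMILES: 16 C, 3 O.
Implicit hydrogens by atom environment:
  7 × C: 1 H each → 7
  5 × C: 2 H each → 10
  4 × C: no H
  3 × O: 1 H each → 3
  Total hydrogens = 20.
Molecular formula: C16H20O3

C16H20O3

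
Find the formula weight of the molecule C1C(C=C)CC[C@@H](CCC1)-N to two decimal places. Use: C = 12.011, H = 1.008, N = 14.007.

153.27

Molecular formula: C10H19N.
M = 10×12.011 + 19×1.008 + 1×14.007 = 153.27 g/mol.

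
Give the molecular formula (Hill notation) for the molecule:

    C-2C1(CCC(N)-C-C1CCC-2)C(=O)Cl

C11H18ClNO

Heavy atoms from the SMILES: 11 C, 1 Cl, 1 N, 1 O.
Implicit hydrogens by atom environment:
  7 × C: 2 H each → 14
  2 × C: 1 H each → 2
  2 × C: no H
  1 × Cl: no H
  1 × N: 2 H
  1 × O: no H
  Total hydrogens = 18.
Molecular formula: C11H18ClNO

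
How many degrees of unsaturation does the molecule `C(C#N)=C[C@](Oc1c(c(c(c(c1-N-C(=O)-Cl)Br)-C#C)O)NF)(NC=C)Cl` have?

11

Molecular formula from the SMILES: C15H10BrCl2FN4O3.
DoU = (2C + 2 + N − H − X)/2 = (2·15 + 2 + 4 − 10 − 4)/2 = 22/2 = 11.
(Structurally: 1 ring(s) + 10 π bond(s) = 11.)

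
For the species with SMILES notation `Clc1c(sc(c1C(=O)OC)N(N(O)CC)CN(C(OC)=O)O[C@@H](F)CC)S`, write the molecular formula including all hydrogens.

Heavy atoms from the SMILES: 14 C, 1 Cl, 1 F, 3 N, 6 O, 2 S.
Implicit hydrogens by atom environment:
  5 × O: no H
  4 × C: 3 H each → 12
  4 × C (aromatic): no H
  3 × C: 2 H each → 6
  3 × N: no H
  2 × C: no H
  1 × C: 1 H
  1 × Cl: no H
  1 × F: no H
  1 × O: 1 H
  1 × S: 1 H
  1 × S (aromatic): no H
  Total hydrogens = 21.
Molecular formula: C14H21ClFN3O6S2

C14H21ClFN3O6S2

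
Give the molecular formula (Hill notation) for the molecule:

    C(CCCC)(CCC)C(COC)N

C11H25NO

Heavy atoms from the SMILES: 11 C, 1 N, 1 O.
Implicit hydrogens by atom environment:
  6 × C: 2 H each → 12
  3 × C: 3 H each → 9
  2 × C: 1 H each → 2
  1 × N: 2 H
  1 × O: no H
  Total hydrogens = 25.
Molecular formula: C11H25NO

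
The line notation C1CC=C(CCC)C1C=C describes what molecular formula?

Heavy atoms from the SMILES: 10 C.
Implicit hydrogens by atom environment:
  5 × C: 2 H each → 10
  3 × C: 1 H each → 3
  1 × C: 3 H
  1 × C: no H
  Total hydrogens = 16.
Molecular formula: C10H16

C10H16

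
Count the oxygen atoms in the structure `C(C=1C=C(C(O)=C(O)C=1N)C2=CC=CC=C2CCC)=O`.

The symbol for oxygen appears 3 times in the SMILES.

3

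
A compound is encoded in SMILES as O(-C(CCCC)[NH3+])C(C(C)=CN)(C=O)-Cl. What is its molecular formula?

C10H20ClN2O2+

Heavy atoms from the SMILES: 10 C, 1 Cl, 2 N, 2 O.
Implicit hydrogens by atom environment:
  3 × C: 2 H each → 6
  3 × C: 1 H each → 3
  2 × C: 3 H each → 6
  2 × C: no H
  2 × O: no H
  1 × Cl: no H
  1 × N (charge +1): 3 H
  1 × N: 2 H
  Total hydrogens = 20.
Net charge +1.
Molecular formula: C10H20ClN2O2+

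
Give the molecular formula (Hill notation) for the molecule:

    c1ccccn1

C5H5N

Heavy atoms from the SMILES: 5 C, 1 N.
Implicit hydrogens by atom environment:
  5 × C (aromatic): 1 H each → 5
  1 × N (aromatic): no H
  Total hydrogens = 5.
Molecular formula: C5H5N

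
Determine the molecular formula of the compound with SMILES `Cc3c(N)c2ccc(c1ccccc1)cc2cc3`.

Heavy atoms from the SMILES: 17 C, 1 N.
Implicit hydrogens by atom environment:
  10 × C (aromatic): 1 H each → 10
  6 × C (aromatic): no H
  1 × C: 3 H
  1 × N: 2 H
  Total hydrogens = 15.
Molecular formula: C17H15N

C17H15N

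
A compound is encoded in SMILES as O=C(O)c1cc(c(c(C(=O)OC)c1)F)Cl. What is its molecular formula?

C9H6ClFO4

Heavy atoms from the SMILES: 9 C, 1 Cl, 1 F, 4 O.
Implicit hydrogens by atom environment:
  4 × C (aromatic): no H
  3 × O: no H
  2 × C (aromatic): 1 H each → 2
  2 × C: no H
  1 × C: 3 H
  1 × Cl: no H
  1 × F: no H
  1 × O: 1 H
  Total hydrogens = 6.
Molecular formula: C9H6ClFO4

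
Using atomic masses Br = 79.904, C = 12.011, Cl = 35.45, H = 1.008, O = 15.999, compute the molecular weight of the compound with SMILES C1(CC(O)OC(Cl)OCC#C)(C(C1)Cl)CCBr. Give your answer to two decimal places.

Molecular formula: C11H15BrCl2O3.
M = 1×79.904 + 11×12.011 + 2×35.45 + 15×1.008 + 3×15.999 = 346.04 g/mol.

346.04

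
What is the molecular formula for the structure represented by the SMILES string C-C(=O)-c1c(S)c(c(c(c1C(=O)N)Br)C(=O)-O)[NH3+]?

Heavy atoms from the SMILES: 1 Br, 10 C, 2 N, 4 O, 1 S.
Implicit hydrogens by atom environment:
  6 × C (aromatic): no H
  3 × C: no H
  3 × O: no H
  1 × Br: no H
  1 × C: 3 H
  1 × N (charge +1): 3 H
  1 × N: 2 H
  1 × O: 1 H
  1 × S: 1 H
  Total hydrogens = 10.
Net charge +1.
Molecular formula: C10H10BrN2O4S+

C10H10BrN2O4S+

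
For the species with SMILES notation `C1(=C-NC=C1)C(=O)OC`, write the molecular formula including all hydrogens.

C6H7NO2

Heavy atoms from the SMILES: 6 C, 1 N, 2 O.
Implicit hydrogens by atom environment:
  3 × C (aromatic): 1 H each → 3
  2 × O: no H
  1 × C: 3 H
  1 × C (aromatic): no H
  1 × C: no H
  1 × N (aromatic): 1 H
  Total hydrogens = 7.
Molecular formula: C6H7NO2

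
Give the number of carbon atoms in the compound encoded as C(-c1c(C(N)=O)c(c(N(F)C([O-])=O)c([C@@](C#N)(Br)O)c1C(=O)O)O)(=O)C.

The symbol for carbon appears 13 times in the SMILES. Lowercase c denotes aromatic carbon and counts toward C.

13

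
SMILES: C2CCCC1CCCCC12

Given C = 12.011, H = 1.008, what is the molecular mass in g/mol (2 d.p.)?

138.25

Molecular formula: C10H18.
M = 10×12.011 + 18×1.008 = 138.25 g/mol.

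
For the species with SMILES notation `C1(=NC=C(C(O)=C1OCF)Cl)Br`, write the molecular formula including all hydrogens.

Heavy atoms from the SMILES: 1 Br, 6 C, 1 Cl, 1 F, 1 N, 2 O.
Implicit hydrogens by atom environment:
  4 × C (aromatic): no H
  1 × Br: no H
  1 × C: 2 H
  1 × C (aromatic): 1 H
  1 × Cl: no H
  1 × F: no H
  1 × N (aromatic): no H
  1 × O: 1 H
  1 × O: no H
  Total hydrogens = 4.
Molecular formula: C6H4BrClFNO2

C6H4BrClFNO2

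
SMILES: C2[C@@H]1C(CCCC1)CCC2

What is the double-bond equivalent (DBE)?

Molecular formula from the SMILES: C10H18.
DoU = (2C + 2 + N − H − X)/2 = (2·10 + 2 + 0 − 18 − 0)/2 = 4/2 = 2.
(Structurally: 2 ring(s) + 0 π bond(s) = 2.)

2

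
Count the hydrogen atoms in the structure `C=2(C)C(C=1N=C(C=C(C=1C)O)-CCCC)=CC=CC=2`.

21

Hydrogens are implicit in SMILES; fill each atom to its normal valence:
  6 × C (aromatic): no H
  5 × C (aromatic): 1 H each → 5
  3 × C: 3 H each → 9
  3 × C: 2 H each → 6
  1 × N (aromatic): no H
  1 × O: 1 H
  Total hydrogens = 21.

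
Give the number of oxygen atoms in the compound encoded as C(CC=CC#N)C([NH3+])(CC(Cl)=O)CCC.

1

The symbol for oxygen appears 1 time in the SMILES.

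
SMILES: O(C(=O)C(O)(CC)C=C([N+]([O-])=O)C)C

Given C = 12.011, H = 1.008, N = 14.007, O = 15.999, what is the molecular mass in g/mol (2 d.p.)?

Molecular formula: C8H13NO5.
M = 8×12.011 + 13×1.008 + 1×14.007 + 5×15.999 = 203.19 g/mol.

203.19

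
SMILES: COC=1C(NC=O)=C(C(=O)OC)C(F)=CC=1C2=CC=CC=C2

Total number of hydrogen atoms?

Hydrogens are implicit in SMILES; fill each atom to its normal valence:
  6 × C (aromatic): 1 H each → 6
  6 × C (aromatic): no H
  4 × O: no H
  2 × C: 3 H each → 6
  1 × C: 1 H
  1 × C: no H
  1 × F: no H
  1 × N: 1 H
  Total hydrogens = 14.

14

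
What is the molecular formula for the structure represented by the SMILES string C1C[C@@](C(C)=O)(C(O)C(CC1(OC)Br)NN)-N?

C10H20BrN3O3

Heavy atoms from the SMILES: 1 Br, 10 C, 3 N, 3 O.
Implicit hydrogens by atom environment:
  3 × C: 2 H each → 6
  3 × C: no H
  2 × C: 3 H each → 6
  2 × C: 1 H each → 2
  2 × N: 2 H each → 4
  2 × O: no H
  1 × Br: no H
  1 × N: 1 H
  1 × O: 1 H
  Total hydrogens = 20.
Molecular formula: C10H20BrN3O3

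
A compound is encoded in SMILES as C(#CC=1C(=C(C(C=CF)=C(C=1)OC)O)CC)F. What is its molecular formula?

Heavy atoms from the SMILES: 13 C, 2 F, 2 O.
Implicit hydrogens by atom environment:
  5 × C (aromatic): no H
  2 × C: 3 H each → 6
  2 × C: 1 H each → 2
  2 × C: no H
  2 × F: no H
  1 × C: 2 H
  1 × C (aromatic): 1 H
  1 × O: 1 H
  1 × O: no H
  Total hydrogens = 12.
Molecular formula: C13H12F2O2

C13H12F2O2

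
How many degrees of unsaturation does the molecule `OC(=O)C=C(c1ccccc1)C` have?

Molecular formula from the SMILES: C10H10O2.
DoU = (2C + 2 + N − H − X)/2 = (2·10 + 2 + 0 − 10 − 0)/2 = 12/2 = 6.
(Structurally: 1 ring(s) + 5 π bond(s) = 6.)

6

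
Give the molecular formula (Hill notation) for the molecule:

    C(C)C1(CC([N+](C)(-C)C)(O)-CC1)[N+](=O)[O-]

C10H21N2O3+

Heavy atoms from the SMILES: 10 C, 2 N, 3 O.
Implicit hydrogens by atom environment:
  4 × C: 3 H each → 12
  4 × C: 2 H each → 8
  2 × C: no H
  2 × N (charge +1): no H
  1 × O: 1 H
  1 × O: no H
  1 × O (charge -1): no H
  Total hydrogens = 21.
Net charge +1.
Molecular formula: C10H21N2O3+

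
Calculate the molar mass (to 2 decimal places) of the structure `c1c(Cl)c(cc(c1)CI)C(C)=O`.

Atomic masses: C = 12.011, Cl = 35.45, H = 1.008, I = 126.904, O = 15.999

Molecular formula: C9H8ClIO.
M = 9×12.011 + 1×35.45 + 8×1.008 + 1×126.904 + 1×15.999 = 294.52 g/mol.

294.52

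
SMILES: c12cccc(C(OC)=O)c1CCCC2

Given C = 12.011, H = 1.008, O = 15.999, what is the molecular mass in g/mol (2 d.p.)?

Molecular formula: C12H14O2.
M = 12×12.011 + 14×1.008 + 2×15.999 = 190.24 g/mol.

190.24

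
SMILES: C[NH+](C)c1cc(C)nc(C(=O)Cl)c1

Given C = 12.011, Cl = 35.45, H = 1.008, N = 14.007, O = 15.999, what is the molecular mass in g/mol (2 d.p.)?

Molecular formula: C9H12ClN2O+.
M = 9×12.011 + 1×35.45 + 12×1.008 + 2×14.007 + 1×15.999 = 199.66 g/mol.

199.66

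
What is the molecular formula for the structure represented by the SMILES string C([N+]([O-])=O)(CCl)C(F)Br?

C3H4BrClFNO2

Heavy atoms from the SMILES: 1 Br, 3 C, 1 Cl, 1 F, 1 N, 2 O.
Implicit hydrogens by atom environment:
  2 × C: 1 H each → 2
  1 × Br: no H
  1 × C: 2 H
  1 × Cl: no H
  1 × F: no H
  1 × N (charge +1): no H
  1 × O: no H
  1 × O (charge -1): no H
  Total hydrogens = 4.
Molecular formula: C3H4BrClFNO2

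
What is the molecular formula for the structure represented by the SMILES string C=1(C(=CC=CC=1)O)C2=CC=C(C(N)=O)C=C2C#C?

C15H11NO2

Heavy atoms from the SMILES: 15 C, 1 N, 2 O.
Implicit hydrogens by atom environment:
  7 × C (aromatic): 1 H each → 7
  5 × C (aromatic): no H
  2 × C: no H
  1 × C: 1 H
  1 × N: 2 H
  1 × O: 1 H
  1 × O: no H
  Total hydrogens = 11.
Molecular formula: C15H11NO2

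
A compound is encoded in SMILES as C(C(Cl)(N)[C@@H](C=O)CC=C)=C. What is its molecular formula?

C8H12ClNO

Heavy atoms from the SMILES: 8 C, 1 Cl, 1 N, 1 O.
Implicit hydrogens by atom environment:
  4 × C: 1 H each → 4
  3 × C: 2 H each → 6
  1 × C: no H
  1 × Cl: no H
  1 × N: 2 H
  1 × O: no H
  Total hydrogens = 12.
Molecular formula: C8H12ClNO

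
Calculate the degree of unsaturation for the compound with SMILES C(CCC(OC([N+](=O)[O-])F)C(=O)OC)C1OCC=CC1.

Molecular formula from the SMILES: C12H18FNO6.
DoU = (2C + 2 + N − H − X)/2 = (2·12 + 2 + 1 − 18 − 1)/2 = 8/2 = 4.
(Structurally: 1 ring(s) + 3 π bond(s) = 4.)

4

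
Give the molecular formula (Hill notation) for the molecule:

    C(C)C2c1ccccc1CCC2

Heavy atoms from the SMILES: 12 C.
Implicit hydrogens by atom environment:
  4 × C: 2 H each → 8
  4 × C (aromatic): 1 H each → 4
  2 × C (aromatic): no H
  1 × C: 3 H
  1 × C: 1 H
  Total hydrogens = 16.
Molecular formula: C12H16

C12H16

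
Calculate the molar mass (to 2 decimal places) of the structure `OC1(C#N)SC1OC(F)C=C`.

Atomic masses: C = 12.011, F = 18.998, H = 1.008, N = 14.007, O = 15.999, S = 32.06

Molecular formula: C6H6FNO2S.
M = 6×12.011 + 1×18.998 + 6×1.008 + 1×14.007 + 2×15.999 + 1×32.06 = 175.18 g/mol.

175.18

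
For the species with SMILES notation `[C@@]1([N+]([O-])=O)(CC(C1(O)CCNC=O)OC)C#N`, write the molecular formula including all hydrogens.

Heavy atoms from the SMILES: 9 C, 3 N, 5 O.
Implicit hydrogens by atom environment:
  3 × C: 2 H each → 6
  3 × C: no H
  3 × O: no H
  2 × C: 1 H each → 2
  1 × C: 3 H
  1 × N: 1 H
  1 × N: no H
  1 × N (charge +1): no H
  1 × O: 1 H
  1 × O (charge -1): no H
  Total hydrogens = 13.
Molecular formula: C9H13N3O5

C9H13N3O5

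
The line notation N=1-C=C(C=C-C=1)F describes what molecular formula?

C5H4FN

Heavy atoms from the SMILES: 5 C, 1 F, 1 N.
Implicit hydrogens by atom environment:
  4 × C (aromatic): 1 H each → 4
  1 × C (aromatic): no H
  1 × F: no H
  1 × N (aromatic): no H
  Total hydrogens = 4.
Molecular formula: C5H4FN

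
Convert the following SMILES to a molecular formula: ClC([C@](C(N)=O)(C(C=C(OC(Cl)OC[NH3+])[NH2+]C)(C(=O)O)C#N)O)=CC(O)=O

[C13H18Cl2N4O8]2+

Heavy atoms from the SMILES: 13 C, 2 Cl, 4 N, 8 O.
Implicit hydrogens by atom environment:
  8 × C: no H
  5 × O: no H
  3 × C: 1 H each → 3
  3 × O: 1 H each → 3
  2 × Cl: no H
  1 × C: 3 H
  1 × C: 2 H
  1 × N (charge +1): 3 H
  1 × N: 2 H
  1 × N (charge +1): 2 H
  1 × N: no H
  Total hydrogens = 18.
Net charge +2.
Molecular formula: [C13H18Cl2N4O8]2+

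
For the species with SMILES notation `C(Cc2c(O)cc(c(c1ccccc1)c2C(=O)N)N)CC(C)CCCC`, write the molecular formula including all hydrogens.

Heavy atoms from the SMILES: 22 C, 2 N, 2 O.
Implicit hydrogens by atom environment:
  6 × C: 2 H each → 12
  6 × C (aromatic): 1 H each → 6
  6 × C (aromatic): no H
  2 × C: 3 H each → 6
  2 × N: 2 H each → 4
  1 × C: 1 H
  1 × C: no H
  1 × O: 1 H
  1 × O: no H
  Total hydrogens = 30.
Molecular formula: C22H30N2O2

C22H30N2O2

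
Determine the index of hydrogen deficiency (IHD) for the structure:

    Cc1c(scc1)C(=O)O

Molecular formula from the SMILES: C6H6O2S.
DoU = (2C + 2 + N − H − X)/2 = (2·6 + 2 + 0 − 6 − 0)/2 = 8/2 = 4.
(Structurally: 1 ring(s) + 3 π bond(s) = 4.)

4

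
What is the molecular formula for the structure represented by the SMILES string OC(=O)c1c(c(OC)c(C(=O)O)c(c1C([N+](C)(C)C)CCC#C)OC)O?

Heavy atoms from the SMILES: 18 C, 1 N, 7 O.
Implicit hydrogens by atom environment:
  6 × C (aromatic): no H
  5 × C: 3 H each → 15
  4 × O: no H
  3 × C: no H
  3 × O: 1 H each → 3
  2 × C: 2 H each → 4
  2 × C: 1 H each → 2
  1 × N (charge +1): no H
  Total hydrogens = 24.
Net charge +1.
Molecular formula: C18H24NO7+

C18H24NO7+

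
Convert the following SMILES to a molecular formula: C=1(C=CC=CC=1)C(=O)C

C8H8O

Heavy atoms from the SMILES: 8 C, 1 O.
Implicit hydrogens by atom environment:
  5 × C (aromatic): 1 H each → 5
  1 × C: 3 H
  1 × C (aromatic): no H
  1 × C: no H
  1 × O: no H
  Total hydrogens = 8.
Molecular formula: C8H8O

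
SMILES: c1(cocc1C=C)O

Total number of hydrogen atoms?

Hydrogens are implicit in SMILES; fill each atom to its normal valence:
  2 × C (aromatic): 1 H each → 2
  2 × C (aromatic): no H
  1 × C: 2 H
  1 × C: 1 H
  1 × O: 1 H
  1 × O (aromatic): no H
  Total hydrogens = 6.

6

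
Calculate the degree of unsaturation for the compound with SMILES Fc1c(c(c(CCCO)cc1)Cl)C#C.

6

Molecular formula from the SMILES: C11H10ClFO.
DoU = (2C + 2 + N − H − X)/2 = (2·11 + 2 + 0 − 10 − 2)/2 = 12/2 = 6.
(Structurally: 1 ring(s) + 5 π bond(s) = 6.)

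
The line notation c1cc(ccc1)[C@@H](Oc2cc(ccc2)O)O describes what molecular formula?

C13H12O3

Heavy atoms from the SMILES: 13 C, 3 O.
Implicit hydrogens by atom environment:
  9 × C (aromatic): 1 H each → 9
  3 × C (aromatic): no H
  2 × O: 1 H each → 2
  1 × C: 1 H
  1 × O: no H
  Total hydrogens = 12.
Molecular formula: C13H12O3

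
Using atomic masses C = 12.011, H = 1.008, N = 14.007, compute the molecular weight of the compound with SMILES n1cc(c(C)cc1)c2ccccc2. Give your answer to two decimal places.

Molecular formula: C12H11N.
M = 12×12.011 + 11×1.008 + 1×14.007 = 169.23 g/mol.

169.23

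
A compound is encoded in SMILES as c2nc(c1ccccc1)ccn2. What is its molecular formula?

C10H8N2

Heavy atoms from the SMILES: 10 C, 2 N.
Implicit hydrogens by atom environment:
  8 × C (aromatic): 1 H each → 8
  2 × C (aromatic): no H
  2 × N (aromatic): no H
  Total hydrogens = 8.
Molecular formula: C10H8N2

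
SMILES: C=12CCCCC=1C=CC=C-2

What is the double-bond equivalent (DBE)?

Molecular formula from the SMILES: C10H12.
DoU = (2C + 2 + N − H − X)/2 = (2·10 + 2 + 0 − 12 − 0)/2 = 10/2 = 5.
(Structurally: 2 ring(s) + 3 π bond(s) = 5.)

5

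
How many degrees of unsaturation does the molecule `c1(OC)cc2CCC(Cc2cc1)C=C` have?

Molecular formula from the SMILES: C13H16O.
DoU = (2C + 2 + N − H − X)/2 = (2·13 + 2 + 0 − 16 − 0)/2 = 12/2 = 6.
(Structurally: 2 ring(s) + 4 π bond(s) = 6.)

6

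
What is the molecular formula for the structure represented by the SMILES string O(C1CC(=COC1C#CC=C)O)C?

Heavy atoms from the SMILES: 10 C, 3 O.
Implicit hydrogens by atom environment:
  4 × C: 1 H each → 4
  3 × C: no H
  2 × C: 2 H each → 4
  2 × O: no H
  1 × C: 3 H
  1 × O: 1 H
  Total hydrogens = 12.
Molecular formula: C10H12O3

C10H12O3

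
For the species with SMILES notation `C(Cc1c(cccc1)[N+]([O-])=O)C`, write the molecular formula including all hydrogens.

Heavy atoms from the SMILES: 9 C, 1 N, 2 O.
Implicit hydrogens by atom environment:
  4 × C (aromatic): 1 H each → 4
  2 × C: 2 H each → 4
  2 × C (aromatic): no H
  1 × C: 3 H
  1 × N (charge +1): no H
  1 × O: no H
  1 × O (charge -1): no H
  Total hydrogens = 11.
Molecular formula: C9H11NO2

C9H11NO2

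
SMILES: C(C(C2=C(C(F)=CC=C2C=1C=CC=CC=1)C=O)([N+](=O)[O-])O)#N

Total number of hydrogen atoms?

Hydrogens are implicit in SMILES; fill each atom to its normal valence:
  7 × C (aromatic): 1 H each → 7
  5 × C (aromatic): no H
  2 × C: no H
  2 × O: no H
  1 × C: 1 H
  1 × F: no H
  1 × N (charge +1): no H
  1 × N: no H
  1 × O: 1 H
  1 × O (charge -1): no H
  Total hydrogens = 9.

9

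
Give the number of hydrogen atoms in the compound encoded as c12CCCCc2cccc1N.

13

Hydrogens are implicit in SMILES; fill each atom to its normal valence:
  4 × C: 2 H each → 8
  3 × C (aromatic): 1 H each → 3
  3 × C (aromatic): no H
  1 × N: 2 H
  Total hydrogens = 13.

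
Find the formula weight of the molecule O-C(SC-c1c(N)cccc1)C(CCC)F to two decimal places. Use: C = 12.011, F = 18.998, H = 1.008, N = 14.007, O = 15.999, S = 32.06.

243.34

Molecular formula: C12H18FNOS.
M = 12×12.011 + 1×18.998 + 18×1.008 + 1×14.007 + 1×15.999 + 1×32.06 = 243.34 g/mol.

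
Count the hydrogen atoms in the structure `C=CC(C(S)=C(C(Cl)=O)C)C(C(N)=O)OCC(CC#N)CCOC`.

23

Hydrogens are implicit in SMILES; fill each atom to its normal valence:
  5 × C: 2 H each → 10
  5 × C: no H
  4 × C: 1 H each → 4
  4 × O: no H
  2 × C: 3 H each → 6
  1 × Cl: no H
  1 × N: 2 H
  1 × N: no H
  1 × S: 1 H
  Total hydrogens = 23.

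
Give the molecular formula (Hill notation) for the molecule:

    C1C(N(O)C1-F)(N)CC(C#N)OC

C7H12FN3O2

Heavy atoms from the SMILES: 7 C, 1 F, 3 N, 2 O.
Implicit hydrogens by atom environment:
  2 × C: 2 H each → 4
  2 × C: 1 H each → 2
  2 × C: no H
  2 × N: no H
  1 × C: 3 H
  1 × F: no H
  1 × N: 2 H
  1 × O: 1 H
  1 × O: no H
  Total hydrogens = 12.
Molecular formula: C7H12FN3O2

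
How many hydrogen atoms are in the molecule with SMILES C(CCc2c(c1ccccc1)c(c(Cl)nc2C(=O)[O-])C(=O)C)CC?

19

Hydrogens are implicit in SMILES; fill each atom to its normal valence:
  6 × C (aromatic): no H
  5 × C (aromatic): 1 H each → 5
  4 × C: 2 H each → 8
  2 × C: 3 H each → 6
  2 × C: no H
  2 × O: no H
  1 × Cl: no H
  1 × N (aromatic): no H
  1 × O (charge -1): no H
  Total hydrogens = 19.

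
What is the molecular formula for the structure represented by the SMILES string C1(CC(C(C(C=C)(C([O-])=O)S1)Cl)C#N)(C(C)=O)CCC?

C14H17ClNO3S-

Heavy atoms from the SMILES: 14 C, 1 Cl, 1 N, 3 O, 1 S.
Implicit hydrogens by atom environment:
  5 × C: no H
  4 × C: 2 H each → 8
  3 × C: 1 H each → 3
  2 × C: 3 H each → 6
  2 × O: no H
  1 × Cl: no H
  1 × N: no H
  1 × O (charge -1): no H
  1 × S: no H
  Total hydrogens = 17.
Net charge -1.
Molecular formula: C14H17ClNO3S-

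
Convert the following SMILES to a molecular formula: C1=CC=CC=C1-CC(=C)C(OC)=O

C11H12O2

Heavy atoms from the SMILES: 11 C, 2 O.
Implicit hydrogens by atom environment:
  5 × C (aromatic): 1 H each → 5
  2 × C: 2 H each → 4
  2 × C: no H
  2 × O: no H
  1 × C: 3 H
  1 × C (aromatic): no H
  Total hydrogens = 12.
Molecular formula: C11H12O2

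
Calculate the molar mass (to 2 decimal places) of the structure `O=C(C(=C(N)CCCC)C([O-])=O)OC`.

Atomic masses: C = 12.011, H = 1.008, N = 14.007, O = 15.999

200.21

Molecular formula: C9H14NO4-.
M = 9×12.011 + 14×1.008 + 1×14.007 + 4×15.999 = 200.21 g/mol.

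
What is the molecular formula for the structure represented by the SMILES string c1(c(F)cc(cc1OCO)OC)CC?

Heavy atoms from the SMILES: 10 C, 1 F, 3 O.
Implicit hydrogens by atom environment:
  4 × C (aromatic): no H
  2 × C: 3 H each → 6
  2 × C: 2 H each → 4
  2 × C (aromatic): 1 H each → 2
  2 × O: no H
  1 × F: no H
  1 × O: 1 H
  Total hydrogens = 13.
Molecular formula: C10H13FO3

C10H13FO3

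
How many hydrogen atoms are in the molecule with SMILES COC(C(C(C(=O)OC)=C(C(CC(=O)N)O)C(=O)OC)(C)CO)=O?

Hydrogens are implicit in SMILES; fill each atom to its normal valence:
  7 × C: no H
  7 × O: no H
  4 × C: 3 H each → 12
  2 × C: 2 H each → 4
  2 × O: 1 H each → 2
  1 × C: 1 H
  1 × N: 2 H
  Total hydrogens = 21.

21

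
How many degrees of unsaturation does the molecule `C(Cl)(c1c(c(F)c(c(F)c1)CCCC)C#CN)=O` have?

Molecular formula from the SMILES: C13H12ClF2NO.
DoU = (2C + 2 + N − H − X)/2 = (2·13 + 2 + 1 − 12 − 3)/2 = 14/2 = 7.
(Structurally: 1 ring(s) + 6 π bond(s) = 7.)

7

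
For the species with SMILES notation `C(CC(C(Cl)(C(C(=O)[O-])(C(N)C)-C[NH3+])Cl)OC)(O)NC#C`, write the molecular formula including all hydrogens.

C12H21Cl2N3O4

Heavy atoms from the SMILES: 12 C, 2 Cl, 3 N, 4 O.
Implicit hydrogens by atom environment:
  4 × C: 1 H each → 4
  4 × C: no H
  2 × C: 3 H each → 6
  2 × C: 2 H each → 4
  2 × Cl: no H
  2 × O: no H
  1 × N (charge +1): 3 H
  1 × N: 2 H
  1 × N: 1 H
  1 × O: 1 H
  1 × O (charge -1): no H
  Total hydrogens = 21.
Molecular formula: C12H21Cl2N3O4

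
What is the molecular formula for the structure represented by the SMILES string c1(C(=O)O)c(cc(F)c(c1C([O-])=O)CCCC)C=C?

C14H14FO4-

Heavy atoms from the SMILES: 14 C, 1 F, 4 O.
Implicit hydrogens by atom environment:
  5 × C (aromatic): no H
  4 × C: 2 H each → 8
  2 × C: no H
  2 × O: no H
  1 × C: 3 H
  1 × C (aromatic): 1 H
  1 × C: 1 H
  1 × F: no H
  1 × O: 1 H
  1 × O (charge -1): no H
  Total hydrogens = 14.
Net charge -1.
Molecular formula: C14H14FO4-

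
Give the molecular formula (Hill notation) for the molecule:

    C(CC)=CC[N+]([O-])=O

Heavy atoms from the SMILES: 5 C, 1 N, 2 O.
Implicit hydrogens by atom environment:
  2 × C: 2 H each → 4
  2 × C: 1 H each → 2
  1 × C: 3 H
  1 × N (charge +1): no H
  1 × O: no H
  1 × O (charge -1): no H
  Total hydrogens = 9.
Molecular formula: C5H9NO2

C5H9NO2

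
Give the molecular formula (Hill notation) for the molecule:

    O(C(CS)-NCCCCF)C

C7H16FNOS

Heavy atoms from the SMILES: 7 C, 1 F, 1 N, 1 O, 1 S.
Implicit hydrogens by atom environment:
  5 × C: 2 H each → 10
  1 × C: 3 H
  1 × C: 1 H
  1 × F: no H
  1 × N: 1 H
  1 × O: no H
  1 × S: 1 H
  Total hydrogens = 16.
Molecular formula: C7H16FNOS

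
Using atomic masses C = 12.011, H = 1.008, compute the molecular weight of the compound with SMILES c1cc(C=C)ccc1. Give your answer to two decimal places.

104.15

Molecular formula: C8H8.
M = 8×12.011 + 8×1.008 = 104.15 g/mol.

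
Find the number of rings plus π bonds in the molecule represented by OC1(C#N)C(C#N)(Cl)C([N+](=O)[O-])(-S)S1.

Molecular formula from the SMILES: C5H2ClN3O3S2.
DoU = (2C + 2 + N − H − X)/2 = (2·5 + 2 + 3 − 2 − 1)/2 = 12/2 = 6.
(Structurally: 1 ring(s) + 5 π bond(s) = 6.)

6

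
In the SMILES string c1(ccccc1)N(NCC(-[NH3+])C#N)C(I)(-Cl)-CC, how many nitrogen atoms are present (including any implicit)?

4

The symbol for nitrogen appears 4 times in the SMILES.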